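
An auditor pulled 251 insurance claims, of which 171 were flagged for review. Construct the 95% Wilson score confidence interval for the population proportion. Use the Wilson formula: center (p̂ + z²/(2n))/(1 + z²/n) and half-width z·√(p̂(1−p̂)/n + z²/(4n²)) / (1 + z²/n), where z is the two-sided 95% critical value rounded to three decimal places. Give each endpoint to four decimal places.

Here p̂ = 171/251 = 0.68127 and z = 1.960 (z² = 3.841600).
1 + z²/n = 1.015305.
Adjusted center: (0.68127 + z²/(2n))/1.015305 = 0.67854.
Radicand: p̂(1−p̂)/n + z²/(4n²) = 0.000865097 + 0.000015244 = 0.000880341.
Half-width = z·√(radicand)/denom = 1.960·0.029671/1.015305 = 0.05728.
Interval: 0.67854 ± 0.05728 → (0.6213, 0.7358).

(0.6213, 0.7358)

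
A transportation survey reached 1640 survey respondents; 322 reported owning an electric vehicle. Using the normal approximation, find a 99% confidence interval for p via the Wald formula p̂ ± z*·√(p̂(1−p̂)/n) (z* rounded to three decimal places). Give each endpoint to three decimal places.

(0.171, 0.222)

The sample proportion is 322/1640 = 0.19634.
SE(p̂) = √(0.19634·0.80366/1640) = 0.009809.
The 99% critical value is z* = 2.576.
Margin = 2.576·0.009809 = 0.02527.
Interval: 0.19634 ± 0.02527 → (0.171, 0.222).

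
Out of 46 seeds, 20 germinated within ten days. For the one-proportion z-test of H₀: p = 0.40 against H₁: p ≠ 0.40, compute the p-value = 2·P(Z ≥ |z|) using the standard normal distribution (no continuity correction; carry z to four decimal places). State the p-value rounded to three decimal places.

p-value = 0.630

Sample proportion p̂ = 20/46 = 0.43478.
SE₀ = √(0.40·0.60/46) = 0.072232.
Test statistic (full precision, shown to 4 dp): z = (20/46 − 0.40)/SE₀ ≈ 0.4815.
From the standard normal, 2·P(Z ≥ |z|) = 0.630.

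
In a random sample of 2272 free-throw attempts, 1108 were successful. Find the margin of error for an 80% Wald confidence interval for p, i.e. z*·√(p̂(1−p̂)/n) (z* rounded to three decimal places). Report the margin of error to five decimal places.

ME = 0.01344

The sample proportion is 1108/2272 = 0.48768.
SE = √(p̂(1−p̂)/n) = √(0.249848/2272) = 0.010487.
For 80% confidence, z* = 1.282.
So ME = 0.01344.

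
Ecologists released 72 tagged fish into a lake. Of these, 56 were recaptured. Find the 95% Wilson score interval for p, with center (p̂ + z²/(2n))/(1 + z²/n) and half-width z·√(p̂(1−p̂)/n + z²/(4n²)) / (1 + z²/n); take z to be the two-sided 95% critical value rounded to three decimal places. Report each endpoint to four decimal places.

p̂ = 56/72 = 0.77778; z = 1.960, so z² = 3.841600.
Denominator 1 + z²/n = 1 + 3.841600/72 = 1.053356.
Center = (0.77778 + 0.026678)/1.053356 = 0.76371.
Radicand: p̂(1−p̂)/n + z²/(4n²) = 0.002400549 + 0.000185262 = 0.002585811.
Half-width = 1.960·√0.002585811/1.053356 = 0.09462.
Interval: 0.76371 ± 0.09462 → (0.6691, 0.8583).

(0.6691, 0.8583)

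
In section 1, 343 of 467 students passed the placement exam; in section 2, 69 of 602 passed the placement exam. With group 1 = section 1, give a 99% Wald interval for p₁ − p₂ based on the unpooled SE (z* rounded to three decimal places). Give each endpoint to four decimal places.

(0.5575, 0.6822)

p̂₁ = 343/467 = 0.73448, p̂₂ = 69/602 = 0.11462; p̂₁ − p̂₂ = 0.61986.
SE = √(0.000417604 + 0.000168573) = √0.000586177 = 0.024211.
The 99% critical value is z* = 2.576. Margin of error = 0.06237.
CI: 0.61986 ± 0.06237 = (0.5575, 0.6822).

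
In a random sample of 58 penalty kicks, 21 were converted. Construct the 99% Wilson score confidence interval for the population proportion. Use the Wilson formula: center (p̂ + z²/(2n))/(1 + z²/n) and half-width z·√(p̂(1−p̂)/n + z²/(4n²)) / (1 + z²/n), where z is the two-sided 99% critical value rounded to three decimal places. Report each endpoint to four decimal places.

(0.2216, 0.5309)

p̂ = 21/58 = 0.36207; z = 2.576, so z² = 6.635776.
1 + z²/n = 1.114410.
Center = (0.36207 + 0.057205)/1.114410 = 0.37623.
Radicand: p̂(1−p̂)/n + z²/(4n²) = 0.003982328 + 0.000493146 = 0.004475474.
Half-width = z·√(radicand)/denom = 2.576·0.066899/1.114410 = 0.15464.
So the interval runs from 0.2216 to 0.5309.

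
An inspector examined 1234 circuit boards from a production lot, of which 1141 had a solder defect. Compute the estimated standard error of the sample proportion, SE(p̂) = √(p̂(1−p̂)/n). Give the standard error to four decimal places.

The sample proportion is 1141/1234 = 0.92464.
p̂(1−p̂) = 0.92464·0.07536 = 0.069681.
SE = √(0.069681/1234) = 0.0075.

SE = 0.0075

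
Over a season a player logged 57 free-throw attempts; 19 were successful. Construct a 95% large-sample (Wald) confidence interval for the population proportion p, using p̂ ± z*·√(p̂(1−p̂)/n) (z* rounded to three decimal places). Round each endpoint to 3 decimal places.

Sample proportion p̂ = 19/57 = 0.33333.
SE(p̂) = √(0.33333·0.66667/57) = 0.062439.
For 95% confidence, z* = 1.960.
Margin = 1.960·0.062439 = 0.12238.
So the interval runs from 0.211 to 0.456.

(0.211, 0.456)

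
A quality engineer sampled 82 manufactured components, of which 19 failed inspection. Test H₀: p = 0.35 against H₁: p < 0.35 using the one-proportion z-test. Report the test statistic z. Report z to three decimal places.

With x = 19 successes in n = 82, p̂ = 0.23171.
Under H₀, SE = √(p₀(1−p₀)/n) = √(0.35·0.65/82) = √0.002774390 = 0.052672.
z = (p̂ − p₀)/SE = (0.23171 − 0.35)/0.052672 = -2.246.

z = -2.246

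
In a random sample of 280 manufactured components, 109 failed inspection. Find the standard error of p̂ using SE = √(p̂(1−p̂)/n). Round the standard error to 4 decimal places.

With x = 109 successes in n = 280, p̂ = 0.38929.
p̂(1−p̂) = 0.237743.
Dividing by n and taking the root: √0.000849082 = 0.0291.

SE = 0.0291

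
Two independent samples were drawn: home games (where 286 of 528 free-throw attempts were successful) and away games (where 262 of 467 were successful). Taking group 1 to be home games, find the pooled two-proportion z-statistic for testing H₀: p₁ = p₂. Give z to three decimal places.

p̂₁ = 286/528 = 0.54167, p̂₂ = 262/467 = 0.56103.
Pooling: p̂ = 548/995 = 0.55075.
Pooled SE = √[0.2474241·0.00403527] ≈ 0.031598.
z = (p̂₁ − p̂₂)/SE = (0.54167 − 0.56103)/0.031598 = -0.01936/0.031598 = -0.613.

z = -0.613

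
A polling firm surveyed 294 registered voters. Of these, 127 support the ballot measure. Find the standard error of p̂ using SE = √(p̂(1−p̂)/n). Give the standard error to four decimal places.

SE = 0.0289

The sample proportion is 127/294 = 0.43197.
p̂(1−p̂) = 0.245372.
Dividing by n and taking the root: √0.000834599 = 0.0289.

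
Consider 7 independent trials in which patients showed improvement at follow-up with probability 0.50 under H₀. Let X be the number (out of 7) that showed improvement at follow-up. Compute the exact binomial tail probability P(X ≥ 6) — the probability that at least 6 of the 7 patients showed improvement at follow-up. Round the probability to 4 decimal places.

X is binomial with n = 7 and p = 0.50.
P(X ≥ 6) = C(7,6)·0.50^6·0.50^1 + C(7,7)·0.50^7·0.50^0.
= 0.054688 + 0.007812 = 0.0625.

P = 0.0625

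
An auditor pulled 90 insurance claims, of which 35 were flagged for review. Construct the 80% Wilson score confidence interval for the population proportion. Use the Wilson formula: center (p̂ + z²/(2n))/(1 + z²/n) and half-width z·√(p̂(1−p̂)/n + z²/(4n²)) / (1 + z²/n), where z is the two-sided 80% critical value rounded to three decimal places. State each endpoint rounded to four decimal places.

Here p̂ = 35/90 = 0.38889 and z = 1.282 (z² = 1.643524).
Denominator 1 + z²/n = 1 + 1.643524/90 = 1.018261.
Center = (0.38889 + 0.009131)/1.018261 = 0.39088.
Radicand: p̂(1−p̂)/n + z²/(4n²) = 0.002640604 + 0.000050726 = 0.002691330.
Half-width = z·√(radicand)/denom = 1.282·0.051878/1.018261 = 0.06531.
So the interval runs from 0.3256 to 0.4562.

(0.3256, 0.4562)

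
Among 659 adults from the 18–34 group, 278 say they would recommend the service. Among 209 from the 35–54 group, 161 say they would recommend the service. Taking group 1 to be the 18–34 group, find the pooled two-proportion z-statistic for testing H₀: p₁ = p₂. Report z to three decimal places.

Sample proportions: p̂₁ = 278/659 = 0.42185 and p̂₂ = 161/209 = 0.77033.
Pooled p̂ = (278+161)/(659+209) = 439/868 = 0.50576.
SE = √[p̂(1−p̂)(1/n₁+1/n₂)] = √[0.50576·0.49424·(1/659+1/209)] ≈ 0.039690.
z = (p̂₁ − p̂₂)/SE = (0.42185 − 0.77033)/0.039690 = -0.34848/0.039690 = -8.780.

z = -8.780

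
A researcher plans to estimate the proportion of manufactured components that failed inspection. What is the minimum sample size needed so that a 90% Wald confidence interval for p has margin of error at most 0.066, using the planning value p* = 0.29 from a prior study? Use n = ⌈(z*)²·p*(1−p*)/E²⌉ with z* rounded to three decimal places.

The 90% critical value is z* = 1.645.
p*(1−p*) = 0.29·0.71 = 0.2059.
Required n before rounding: 2.706025 × 0.2059 / 0.066² = 127.909.
⌈127.909⌉ = 128.

n = 128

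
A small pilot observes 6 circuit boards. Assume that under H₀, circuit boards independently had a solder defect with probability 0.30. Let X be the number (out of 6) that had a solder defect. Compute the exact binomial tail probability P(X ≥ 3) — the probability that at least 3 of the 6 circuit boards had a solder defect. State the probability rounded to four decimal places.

P = 0.2557

X is binomial with n = 6 and p = 0.30.
P(X ≥ 3) = C(6,3)·0.30^3·0.70^3 + C(6,4)·0.30^4·0.70^2 + C(6,5)·0.30^5·0.70^1 + C(6,6)·0.30^6·0.70^0.
= 0.185220 + 0.059535 + 0.010206 + 0.000729 = 0.2557.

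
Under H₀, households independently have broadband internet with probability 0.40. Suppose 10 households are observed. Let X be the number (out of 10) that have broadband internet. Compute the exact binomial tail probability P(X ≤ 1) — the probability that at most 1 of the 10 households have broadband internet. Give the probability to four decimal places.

P = 0.0464

X is binomial with n = 10 and p = 0.40.
P(X ≤ 1) = C(10,0)·0.40^0·0.60^10 + C(10,1)·0.40^1·0.60^9.
= 0.006047 + 0.040311 = 0.0464.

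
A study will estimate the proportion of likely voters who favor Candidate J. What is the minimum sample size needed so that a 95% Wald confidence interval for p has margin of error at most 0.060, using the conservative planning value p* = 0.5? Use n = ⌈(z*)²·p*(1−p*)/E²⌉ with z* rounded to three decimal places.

n = 267

z* = 1.960 at the 95% level.
p*(1−p*) = 0.2500.
Required n before rounding: 3.841600 × 0.2500 / 0.060² = 266.778.
⌈266.778⌉ = 267.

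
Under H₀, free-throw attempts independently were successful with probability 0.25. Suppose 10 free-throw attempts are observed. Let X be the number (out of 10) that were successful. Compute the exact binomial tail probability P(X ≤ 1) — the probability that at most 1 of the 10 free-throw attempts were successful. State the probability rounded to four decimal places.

P = 0.2440

X is binomial with n = 10 and p = 0.25.
P(X ≤ 1) = C(10,0)·0.25^0·0.75^10 + C(10,1)·0.25^1·0.75^9.
= 0.056314 + 0.187712 = 0.2440.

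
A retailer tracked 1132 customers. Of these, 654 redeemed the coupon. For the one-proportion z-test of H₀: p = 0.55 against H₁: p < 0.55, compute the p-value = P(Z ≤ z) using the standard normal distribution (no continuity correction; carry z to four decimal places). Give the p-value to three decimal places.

With x = 654 successes in n = 1132, p̂ = 0.57774.
SE₀ = √(0.55·0.45/1132) = 0.014786.
z = (p̂ − p₀)/SE = (654/1132 − 0.55)/0.014786 ≈ 1.8759.
From the standard normal, P(Z ≤ z) = 0.970.

p-value = 0.970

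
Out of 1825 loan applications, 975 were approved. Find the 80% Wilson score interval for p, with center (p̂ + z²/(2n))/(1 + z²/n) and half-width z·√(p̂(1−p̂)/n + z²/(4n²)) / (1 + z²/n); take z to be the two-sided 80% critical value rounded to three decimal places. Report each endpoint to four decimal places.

(0.5193, 0.5492)

p̂ = 975/1825 = 0.53425; z = 1.282, so z² = 1.643524.
Denominator 1 + z²/n = 1 + 1.643524/1825 = 1.000901.
Center = (0.53425 + 0.000450)/1.000901 = 0.53422.
Radicand: p̂(1−p̂)/n + z²/(4n²) = 0.000136344 + 0.000000123 = 0.000136467.
Half-width = 1.282·√0.000136467/1.000901 = 0.01496.
Interval: 0.53422 ± 0.01496 → (0.5193, 0.5492).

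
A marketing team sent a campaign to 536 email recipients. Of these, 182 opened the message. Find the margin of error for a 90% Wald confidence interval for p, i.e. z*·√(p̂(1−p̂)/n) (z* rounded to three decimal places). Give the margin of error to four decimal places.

ME = 0.0336

With x = 182 successes in n = 536, p̂ = 0.33955.
Standard error of p̂: √(0.224257/536) = √0.000418389 = 0.020455.
z* = 1.645 at the 90% level.
Margin of error = z*·SE = 1.645 × 0.020455 = 0.0336.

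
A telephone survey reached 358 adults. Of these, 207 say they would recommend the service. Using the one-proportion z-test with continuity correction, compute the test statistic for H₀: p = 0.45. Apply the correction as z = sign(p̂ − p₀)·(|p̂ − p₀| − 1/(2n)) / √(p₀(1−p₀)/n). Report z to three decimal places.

z = 4.823

Sample proportion p̂ = 207/358 = 0.57821. p̂ − p₀ = 0.128212.
Continuity correction 1/(2n) = 1/716 = 0.001397.
Corrected numerator: |0.128212| − 0.001397 = 0.126815.
Null standard error: √(0.45·0.55/358) = √0.000691341 = 0.026293.
z = +0.126815/0.026293 = 4.823.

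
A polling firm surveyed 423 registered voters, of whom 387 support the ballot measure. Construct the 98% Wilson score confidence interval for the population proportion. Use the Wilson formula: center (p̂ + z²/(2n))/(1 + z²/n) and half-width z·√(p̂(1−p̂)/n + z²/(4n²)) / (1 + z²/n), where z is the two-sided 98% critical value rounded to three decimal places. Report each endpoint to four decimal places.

(0.8779, 0.9414)

Here p̂ = 387/423 = 0.91489 and z = 2.326 (z² = 5.410276).
1 + z²/n = 1.012790.
Center = (0.91489 + 0.006395)/1.012790 = 0.90965.
Radicand: p̂(1−p̂)/n + z²/(4n²) = 0.000184074 + 0.000007559 = 0.000191633.
Half-width = 2.326·√0.000191633/1.012790 = 0.03179.
Interval: 0.90965 ± 0.03179 → (0.8779, 0.9414).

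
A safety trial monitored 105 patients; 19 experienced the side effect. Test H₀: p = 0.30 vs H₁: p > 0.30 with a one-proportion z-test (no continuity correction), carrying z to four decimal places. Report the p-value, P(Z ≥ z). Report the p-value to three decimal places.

p-value = 0.996

Sample proportion p̂ = 19/105 = 0.18095.
Under H₀, SE = √(p₀(1−p₀)/n) = √(0.30·0.70/105) = √0.002000000 = 0.044721.
z = (p̂ − p₀)/SE = (19/105 − 0.30)/0.044721 ≈ -2.6620.
p-value = P(Z ≥ z) with z = -2.6620 → 0.996.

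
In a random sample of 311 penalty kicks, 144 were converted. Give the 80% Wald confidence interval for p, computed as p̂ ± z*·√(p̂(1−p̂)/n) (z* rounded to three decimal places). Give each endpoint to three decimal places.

p̂ = 144/311 = 0.46302.
SE = √(p̂(1−p̂)/n) = √(0.248633/311) = 0.028275.
z* = 1.282 at the 80% level.
Margin = 1.282·0.028275 = 0.03625.
So the interval runs from 0.427 to 0.499.

(0.427, 0.499)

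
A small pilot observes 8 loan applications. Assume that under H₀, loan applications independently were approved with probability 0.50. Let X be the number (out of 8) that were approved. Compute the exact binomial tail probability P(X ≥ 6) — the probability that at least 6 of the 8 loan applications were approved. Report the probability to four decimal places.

P = 0.1445

X ~ Binomial(n=8, p=0.50).
P(X ≥ 6) = C(8,6)·0.50^6·0.50^2 + C(8,7)·0.50^7·0.50^1 + C(8,8)·0.50^8·0.50^0.
= 0.109375 + 0.031250 + 0.003906 = 0.1445.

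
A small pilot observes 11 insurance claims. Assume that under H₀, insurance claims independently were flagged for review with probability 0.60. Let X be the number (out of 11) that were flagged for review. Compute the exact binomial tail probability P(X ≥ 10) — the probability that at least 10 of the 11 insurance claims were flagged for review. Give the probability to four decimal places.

X ~ Binomial(n=11, p=0.60).
P(X ≥ 10) = C(11,10)·0.60^10·0.40^1 + C(11,11)·0.60^11·0.40^0.
= 0.026605 + 0.003628 = 0.0302.

P = 0.0302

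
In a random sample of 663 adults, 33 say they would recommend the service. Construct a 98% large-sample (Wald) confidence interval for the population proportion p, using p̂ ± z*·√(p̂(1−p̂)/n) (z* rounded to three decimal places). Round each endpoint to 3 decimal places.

The sample proportion is 33/663 = 0.04977.
SE(p̂) = √(0.04977·0.95023/663) = 0.008446.
z* = 2.326 at the 98% level.
Margin = 2.326·0.008446 = 0.01965.
Interval: 0.04977 ± 0.01965 → (0.030, 0.069).

(0.030, 0.069)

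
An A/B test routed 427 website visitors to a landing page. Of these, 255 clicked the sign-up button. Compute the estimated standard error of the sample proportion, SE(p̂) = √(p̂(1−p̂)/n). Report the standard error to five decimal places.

SE = 0.02374

p̂ = 255/427 = 0.59719.
p̂(1−p̂) = 0.59719·0.40281 = 0.240554.
Dividing by n and taking the root: √0.000563358 = 0.02374.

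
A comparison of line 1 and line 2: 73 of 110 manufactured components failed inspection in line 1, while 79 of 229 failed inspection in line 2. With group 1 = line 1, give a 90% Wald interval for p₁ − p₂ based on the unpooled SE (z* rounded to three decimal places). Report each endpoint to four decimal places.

(0.2283, 0.4090)

p̂₁ = 0.66364, p̂₂ = 0.34498, so the observed difference is 0.31866.
Unpooled SE = √(p̂₁(1−p̂₁)/n₁ + p̂₂(1−p̂₂)/n₂) = √(0.002029301 + 0.000986761) = 0.054919.
The 90% critical value is z* = 1.645. Margin = 1.645·0.054919 = 0.09034.
Interval: 0.31866 ± 0.09034 → (0.2283, 0.4090).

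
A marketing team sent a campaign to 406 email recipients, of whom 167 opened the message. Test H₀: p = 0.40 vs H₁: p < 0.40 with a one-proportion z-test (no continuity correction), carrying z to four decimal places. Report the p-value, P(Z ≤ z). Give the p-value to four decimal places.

p-value = 0.6794

p̂ = 167/406 = 0.41133.
Under H₀, SE = √(p₀(1−p₀)/n) = √(0.40·0.60/406) = √0.000591133 = 0.024313.
Test statistic (full precision, shown to 4 dp): z = (167/406 − 0.40)/SE₀ ≈ 0.4660.
From the standard normal, P(Z ≤ z) = 0.6794.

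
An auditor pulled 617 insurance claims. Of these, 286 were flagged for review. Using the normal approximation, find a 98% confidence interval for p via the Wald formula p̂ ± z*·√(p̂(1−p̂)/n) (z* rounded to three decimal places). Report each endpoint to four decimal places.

Sample proportion p̂ = 286/617 = 0.46353.
SE(p̂) = √(0.46353·0.53647/617) = 0.020076.
The 98% critical value is z* = 2.326.
Margin = 2.326·0.020076 = 0.04670.
So the interval runs from 0.4168 to 0.5102.

(0.4168, 0.5102)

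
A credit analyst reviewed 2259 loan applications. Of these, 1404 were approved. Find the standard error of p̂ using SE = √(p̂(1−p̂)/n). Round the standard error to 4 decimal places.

Sample proportion p̂ = 1404/2259 = 0.62151.
p̂(1−p̂) = 0.235235.
SE = √(0.235235/2259) = √0.000104132 = 0.0102.

SE = 0.0102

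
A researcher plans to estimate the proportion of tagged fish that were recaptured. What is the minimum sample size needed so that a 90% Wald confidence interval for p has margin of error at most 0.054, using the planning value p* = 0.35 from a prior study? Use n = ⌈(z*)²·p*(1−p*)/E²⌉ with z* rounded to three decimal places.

The 90% critical value is z* = 1.645.
p*(1−p*) = 0.2275.
(z*)²·p*(1−p*)/E² = 2.706025·0.2275/0.002916 = 211.118.
⌈211.118⌉ = 212.

n = 212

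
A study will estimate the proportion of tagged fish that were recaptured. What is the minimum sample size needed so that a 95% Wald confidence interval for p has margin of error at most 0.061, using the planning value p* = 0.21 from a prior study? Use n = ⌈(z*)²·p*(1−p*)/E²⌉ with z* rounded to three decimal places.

n = 172

z* = 1.960 at the 95% level.
p*(1−p*) = 0.21·0.79 = 0.1659.
(z*)²·p*(1−p*)/E² = 3.841600·0.1659/0.003721 = 171.277.
Rounding up, n = 172.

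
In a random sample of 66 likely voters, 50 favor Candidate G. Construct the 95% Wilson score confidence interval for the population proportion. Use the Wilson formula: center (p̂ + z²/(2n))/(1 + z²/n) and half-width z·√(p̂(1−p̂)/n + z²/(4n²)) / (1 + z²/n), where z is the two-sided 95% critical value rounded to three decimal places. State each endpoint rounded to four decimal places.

(0.6419, 0.8449)

Here p̂ = 50/66 = 0.75758 and z = 1.960 (z² = 3.841600).
1 + z²/n = 1.058206.
Center = (0.75758 + 0.029103)/1.058206 = 0.74341.
Radicand: p̂(1−p̂)/n + z²/(4n²) = 0.002782647 + 0.000220478 = 0.003003125.
Half-width = 1.960·√0.003003125/1.058206 = 0.10150.
So the interval runs from 0.6419 to 0.8449.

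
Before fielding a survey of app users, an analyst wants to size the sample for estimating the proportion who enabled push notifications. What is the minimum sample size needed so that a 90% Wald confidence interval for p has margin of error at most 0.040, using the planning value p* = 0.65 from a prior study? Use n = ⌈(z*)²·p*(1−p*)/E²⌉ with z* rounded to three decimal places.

n = 385

For 90% confidence, z* = 1.645.
p*(1−p*) = 0.65·0.35 = 0.2275.
Required n before rounding: 2.706025 × 0.2275 / 0.040² = 384.763.
Rounding up, n = 385.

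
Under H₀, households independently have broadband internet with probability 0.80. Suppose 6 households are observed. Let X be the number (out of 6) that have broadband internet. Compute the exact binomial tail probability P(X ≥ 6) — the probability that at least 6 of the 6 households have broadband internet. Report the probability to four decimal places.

X is binomial with n = 6 and p = 0.80.
P(X ≥ 6) = C(6,6)·0.80^6·0.20^0.
= 0.262144 = 0.2621.

P = 0.2621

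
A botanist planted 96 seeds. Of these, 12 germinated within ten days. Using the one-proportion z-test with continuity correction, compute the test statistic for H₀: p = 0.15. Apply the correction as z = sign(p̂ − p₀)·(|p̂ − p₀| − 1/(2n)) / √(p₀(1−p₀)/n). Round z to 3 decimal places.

z = -0.543

The sample proportion is 12/96 = 0.12500. p̂ − p₀ = -0.025000.
Continuity correction 1/(2n) = 1/192 = 0.005208.
Corrected numerator: |-0.025000| − 0.005208 = 0.019792.
Under H₀, SE = √(p₀(1−p₀)/n) = √(0.15·0.85/96) = √0.001328125 = 0.036443.
z = −0.019792/0.036443 = -0.543.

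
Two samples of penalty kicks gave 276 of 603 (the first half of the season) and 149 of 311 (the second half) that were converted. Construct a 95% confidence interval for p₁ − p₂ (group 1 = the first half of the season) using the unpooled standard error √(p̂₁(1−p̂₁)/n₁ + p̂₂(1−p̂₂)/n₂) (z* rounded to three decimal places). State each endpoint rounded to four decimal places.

p̂₁ = 276/603 = 0.45771, p̂₂ = 149/311 = 0.47910; p̂₁ − p̂₂ = -0.02139.
Unpooled SE = √(p̂₁(1−p̂₁)/n₁ + p̂₂(1−p̂₂)/n₂) = √(0.000411628 + 0.000802454) = 0.034844.
For 95% confidence, z* = 1.960. Margin of error = 0.06829.
CI: -0.02139 ± 0.06829 = (-0.0897, 0.0469).

(-0.0897, 0.0469)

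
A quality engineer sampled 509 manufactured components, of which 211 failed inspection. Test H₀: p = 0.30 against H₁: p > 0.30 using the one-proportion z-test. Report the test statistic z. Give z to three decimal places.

Sample proportion p̂ = 211/509 = 0.41454.
Null standard error: √(0.30·0.70/509) = √0.000412574 = 0.020312.
Test statistic: z = 0.11454/0.020312 = 5.639.

z = 5.639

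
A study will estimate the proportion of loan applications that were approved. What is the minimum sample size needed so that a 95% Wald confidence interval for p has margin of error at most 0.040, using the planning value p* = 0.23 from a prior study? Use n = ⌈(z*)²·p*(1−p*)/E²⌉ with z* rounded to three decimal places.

n = 426

For 95% confidence, z* = 1.960.
p*(1−p*) = 0.23·0.77 = 0.1771.
(z*)²·p*(1−p*)/E² = 3.841600·0.1771/0.001600 = 425.217.
⌈425.217⌉ = 426.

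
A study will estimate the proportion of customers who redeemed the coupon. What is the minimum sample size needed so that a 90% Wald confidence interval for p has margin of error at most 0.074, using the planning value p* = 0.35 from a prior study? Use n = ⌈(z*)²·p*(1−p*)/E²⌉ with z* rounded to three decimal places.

n = 113

The 90% critical value is z* = 1.645.
p*(1−p*) = 0.35·0.65 = 0.2275.
(z*)²·p*(1−p*)/E² = 2.706025·0.2275/0.005476 = 112.422.
Rounding up, n = 113.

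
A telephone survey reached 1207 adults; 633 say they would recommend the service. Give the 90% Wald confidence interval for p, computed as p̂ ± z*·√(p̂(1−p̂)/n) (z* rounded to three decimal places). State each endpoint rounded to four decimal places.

With x = 633 successes in n = 1207, p̂ = 0.52444.
Standard error of p̂: √(0.249403/1207) = √0.000206630 = 0.014375.
The 90% critical value is z* = 1.645.
Margin of error: 1.645 × 0.014375 = 0.02365.
Interval: 0.52444 ± 0.02365 → (0.5008, 0.5481).

(0.5008, 0.5481)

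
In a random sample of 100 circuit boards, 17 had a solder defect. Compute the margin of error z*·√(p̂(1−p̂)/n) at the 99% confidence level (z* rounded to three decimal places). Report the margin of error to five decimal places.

ME = 0.09676

p̂ = 17/100 = 0.17000.
Standard error of p̂: √(0.141100/100) = √0.001411000 = 0.037563.
z* = 2.576 at the 99% level.
Margin of error = z*·SE = 2.576 × 0.037563 = 0.09676.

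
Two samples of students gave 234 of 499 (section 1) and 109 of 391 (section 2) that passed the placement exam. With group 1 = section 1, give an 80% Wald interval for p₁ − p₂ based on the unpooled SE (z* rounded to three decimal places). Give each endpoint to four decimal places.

(0.1494, 0.2310)

p̂₁ = 0.46894, p̂₂ = 0.27877, so the observed difference is 0.19017.
SE = √(0.000499068 + 0.000514216) = √0.001013284 = 0.031832.
z* = 1.282 at the 80% level. Margin of error = 0.04081.
So the interval runs from 0.1494 to 0.2310.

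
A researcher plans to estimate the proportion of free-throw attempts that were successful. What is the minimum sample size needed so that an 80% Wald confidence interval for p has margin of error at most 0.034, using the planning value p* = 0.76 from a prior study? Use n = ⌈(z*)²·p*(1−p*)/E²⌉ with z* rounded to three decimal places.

n = 260

For 80% confidence, z* = 1.282.
p*(1−p*) = 0.76·0.24 = 0.1824.
Required n before rounding: 1.643524 × 0.1824 / 0.034² = 259.324.
Rounding up, n = 260.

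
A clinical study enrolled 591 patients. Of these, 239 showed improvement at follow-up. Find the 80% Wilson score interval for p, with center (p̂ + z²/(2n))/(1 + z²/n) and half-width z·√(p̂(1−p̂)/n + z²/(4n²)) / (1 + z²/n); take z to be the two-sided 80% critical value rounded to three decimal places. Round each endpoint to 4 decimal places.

(0.3788, 0.4305)

Here p̂ = 239/591 = 0.40440 and z = 1.282 (z² = 1.643524).
Denominator 1 + z²/n = 1 + 1.643524/591 = 1.002781.
Adjusted center: (0.40440 + z²/(2n))/1.002781 = 0.40466.
Radicand: p̂(1−p̂)/n + z²/(4n²) = 0.000407547 + 0.000001176 = 0.000408723.
Half-width = z·√(radicand)/denom = 1.282·0.020217/1.002781 = 0.02585.
CI: 0.40466 ± 0.02585 = (0.3788, 0.4305).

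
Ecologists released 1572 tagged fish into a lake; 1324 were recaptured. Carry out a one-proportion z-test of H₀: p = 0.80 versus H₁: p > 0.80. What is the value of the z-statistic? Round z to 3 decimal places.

z = 4.187

Sample proportion p̂ = 1324/1572 = 0.84224.
Under H₀, SE = √(p₀(1−p₀)/n) = √(0.80·0.20/1572) = √0.000101781 = 0.010089.
z = (0.84224 − 0.80)/0.010089 = 0.04224/0.010089 = 4.187.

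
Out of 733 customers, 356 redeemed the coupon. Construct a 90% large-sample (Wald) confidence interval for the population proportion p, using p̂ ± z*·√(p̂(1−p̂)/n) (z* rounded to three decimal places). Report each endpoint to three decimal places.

With x = 356 successes in n = 733, p̂ = 0.48568.
Standard error of p̂: √(0.249795/733) = √0.000340784 = 0.018460.
The 90% critical value is z* = 1.645.
Margin of error: 1.645 × 0.018460 = 0.03037.
CI: 0.48568 ± 0.03037 = (0.455, 0.516).

(0.455, 0.516)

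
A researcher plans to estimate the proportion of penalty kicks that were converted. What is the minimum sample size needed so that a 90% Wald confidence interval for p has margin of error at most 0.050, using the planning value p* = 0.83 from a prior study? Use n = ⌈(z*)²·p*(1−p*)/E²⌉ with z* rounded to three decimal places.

n = 153

The 90% critical value is z* = 1.645.
p*(1−p*) = 0.83·0.17 = 0.1411.
Required n before rounding: 2.706025 × 0.1411 / 0.050² = 152.728.
⌈152.728⌉ = 153.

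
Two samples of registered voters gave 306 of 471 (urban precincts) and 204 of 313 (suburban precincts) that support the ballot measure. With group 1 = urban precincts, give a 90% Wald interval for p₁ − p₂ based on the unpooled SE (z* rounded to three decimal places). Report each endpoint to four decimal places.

p̂₁ = 306/471 = 0.64968, p̂₂ = 204/313 = 0.65176; p̂₁ − p̂₂ = -0.00208.
Unpooled SE = √(p̂₁(1−p̂₁)/n₁ + p̂₂(1−p̂₂)/n₂) = √(0.000483217 + 0.000725143) = 0.034761.
The 90% critical value is z* = 1.645. Margin = 1.645·0.034761 = 0.05718.
Interval: -0.00208 ± 0.05718 → (-0.0593, 0.0551).

(-0.0593, 0.0551)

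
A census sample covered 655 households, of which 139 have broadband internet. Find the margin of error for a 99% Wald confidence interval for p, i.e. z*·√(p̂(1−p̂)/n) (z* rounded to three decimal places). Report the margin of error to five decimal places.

The sample proportion is 139/655 = 0.21221.
SE(p̂) = √(0.21221·0.78779/655) = 0.015976.
z* = 2.576 at the 99% level.
ME = 2.576·0.015976 = 0.04115.

ME = 0.04115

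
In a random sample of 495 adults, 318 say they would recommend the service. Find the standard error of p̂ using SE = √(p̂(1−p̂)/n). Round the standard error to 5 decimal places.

With x = 318 successes in n = 495, p̂ = 0.64242.
p̂(1−p̂) = 0.229717.
SE = √(0.229717/495) = √0.000464075 = 0.02154.

SE = 0.02154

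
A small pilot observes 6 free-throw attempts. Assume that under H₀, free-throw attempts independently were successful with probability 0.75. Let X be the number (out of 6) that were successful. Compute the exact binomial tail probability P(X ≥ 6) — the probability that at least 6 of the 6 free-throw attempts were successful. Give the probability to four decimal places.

P = 0.1780

X is binomial with n = 6 and p = 0.75.
P(X ≥ 6) = C(6,6)·0.75^6·0.25^0.
= 0.177979 = 0.1780.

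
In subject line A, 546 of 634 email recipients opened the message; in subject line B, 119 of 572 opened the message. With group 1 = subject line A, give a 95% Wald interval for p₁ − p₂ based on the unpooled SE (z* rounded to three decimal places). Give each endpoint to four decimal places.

p̂₁ = 0.86120, p̂₂ = 0.20804, so the observed difference is 0.65316.
SE = √(0.000188542 + 0.000288043) = √0.000476585 = 0.021831.
z* = 1.960 at the 95% level. Margin = 1.960·0.021831 = 0.04279.
CI: 0.65316 ± 0.04279 = (0.6104, 0.6959).

(0.6104, 0.6959)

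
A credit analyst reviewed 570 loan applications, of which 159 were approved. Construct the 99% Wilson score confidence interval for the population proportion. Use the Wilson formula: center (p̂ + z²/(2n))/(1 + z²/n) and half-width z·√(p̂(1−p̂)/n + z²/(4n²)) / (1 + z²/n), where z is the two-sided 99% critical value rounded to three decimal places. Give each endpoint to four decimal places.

(0.2333, 0.3297)

Here p̂ = 159/570 = 0.27895 and z = 2.576 (z² = 6.635776).
Denominator 1 + z²/n = 1 + 6.635776/570 = 1.011642.
Center = (0.27895 + 0.005821)/1.011642 = 0.28149.
Radicand: p̂(1−p̂)/n + z²/(4n²) = 0.000352870 + 0.000005106 = 0.000357976.
Half-width = 2.576·√0.000357976/1.011642 = 0.04818.
So the interval runs from 0.2333 to 0.3297.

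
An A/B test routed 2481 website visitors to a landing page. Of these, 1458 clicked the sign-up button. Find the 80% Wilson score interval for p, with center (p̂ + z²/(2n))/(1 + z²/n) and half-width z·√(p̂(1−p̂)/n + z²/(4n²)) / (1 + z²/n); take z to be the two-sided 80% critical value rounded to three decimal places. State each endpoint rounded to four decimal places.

(0.5749, 0.6003)

p̂ = 1458/2481 = 0.58767; z = 1.282, so z² = 1.643524.
1 + z²/n = 1.000662.
Center = (0.58767 + 0.000331)/1.000662 = 0.58761.
Radicand: p̂(1−p̂)/n + z²/(4n²) = 0.000097668 + 0.000000067 = 0.000097735.
Half-width = 1.282·√0.000097735/1.000662 = 0.01267.
So the interval runs from 0.5749 to 0.6003.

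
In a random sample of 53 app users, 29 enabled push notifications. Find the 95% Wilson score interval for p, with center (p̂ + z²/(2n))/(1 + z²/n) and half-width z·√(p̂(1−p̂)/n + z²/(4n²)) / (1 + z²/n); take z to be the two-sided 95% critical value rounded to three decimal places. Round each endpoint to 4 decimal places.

(0.4145, 0.6734)

p̂ = 29/53 = 0.54717; z = 1.960, so z² = 3.841600.
1 + z²/n = 1.072483.
Center = (0.54717 + 0.036242)/1.072483 = 0.54398.
Radicand: p̂(1−p̂)/n + z²/(4n²) = 0.004675000 + 0.000341901 = 0.005016901.
Half-width = z·√(radicand)/denom = 1.960·0.070830/1.072483 = 0.12944.
Interval: 0.54398 ± 0.12944 → (0.4145, 0.6734).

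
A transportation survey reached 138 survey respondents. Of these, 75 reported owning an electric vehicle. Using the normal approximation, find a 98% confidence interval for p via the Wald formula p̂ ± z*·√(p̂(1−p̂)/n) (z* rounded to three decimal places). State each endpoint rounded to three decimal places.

The sample proportion is 75/138 = 0.54348.
SE(p̂) = √(0.54348·0.45652/138) = 0.042402.
For 98% confidence, z* = 2.326.
Margin = 2.326·0.042402 = 0.09863.
CI: 0.54348 ± 0.09863 = (0.445, 0.642).

(0.445, 0.642)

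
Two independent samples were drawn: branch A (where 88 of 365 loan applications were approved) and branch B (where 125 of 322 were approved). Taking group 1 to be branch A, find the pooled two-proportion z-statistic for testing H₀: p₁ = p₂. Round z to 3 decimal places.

z = -4.160

Sample proportions: p̂₁ = 88/365 = 0.24110 and p̂₂ = 125/322 = 0.38820.
Pooled p̂ = (88+125)/(365+322) = 213/687 = 0.31004.
SE = √[p̂(1−p̂)(1/n₁+1/n₂)] = √[0.31004·0.68996·(1/365+1/322)] ≈ 0.035361.
z = -0.14710/0.035361 = -4.160.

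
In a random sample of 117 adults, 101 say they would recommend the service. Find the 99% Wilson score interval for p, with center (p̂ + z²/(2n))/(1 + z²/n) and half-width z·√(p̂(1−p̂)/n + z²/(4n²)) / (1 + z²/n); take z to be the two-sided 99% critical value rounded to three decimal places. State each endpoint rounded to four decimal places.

(0.7618, 0.9257)

p̂ = 101/117 = 0.86325; z = 2.576, so z² = 6.635776.
Denominator 1 + z²/n = 1 + 6.635776/117 = 1.056716.
Adjusted center: (0.86325 + z²/(2n))/1.056716 = 0.84375.
Radicand: p̂(1−p̂)/n + z²/(4n²) = 0.001008983 + 0.000121188 = 0.001130171.
Half-width = z·√(radicand)/denom = 2.576·0.033618/1.056716 = 0.08195.
So the interval runs from 0.7618 to 0.9257.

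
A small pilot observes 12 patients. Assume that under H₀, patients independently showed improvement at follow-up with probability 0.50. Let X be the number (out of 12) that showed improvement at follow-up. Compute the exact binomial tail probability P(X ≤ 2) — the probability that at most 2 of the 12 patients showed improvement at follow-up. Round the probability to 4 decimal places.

X ~ Binomial(n=12, p=0.50).
P(X ≤ 2) = C(12,0)·0.50^0·0.50^12 + C(12,1)·0.50^1·0.50^11 + C(12,2)·0.50^2·0.50^10.
= 0.000244 + 0.002930 + 0.016113 = 0.0193.

P = 0.0193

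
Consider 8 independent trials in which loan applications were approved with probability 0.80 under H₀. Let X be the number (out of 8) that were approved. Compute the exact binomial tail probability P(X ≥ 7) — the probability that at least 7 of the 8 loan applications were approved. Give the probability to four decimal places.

X is binomial with n = 8 and p = 0.80.
P(X ≥ 7) = C(8,7)·0.80^7·0.20^1 + C(8,8)·0.80^8·0.20^0.
= 0.335544 + 0.167772 = 0.5033.

P = 0.5033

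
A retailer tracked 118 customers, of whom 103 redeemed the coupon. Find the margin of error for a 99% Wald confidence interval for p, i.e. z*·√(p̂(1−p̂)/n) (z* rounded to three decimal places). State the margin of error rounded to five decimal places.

ME = 0.07899

Sample proportion p̂ = 103/118 = 0.87288.
Standard error of p̂: √(0.110959/118) = √0.000940335 = 0.030665.
The 99% critical value is z* = 2.576.
Margin of error = z*·SE = 2.576 × 0.030665 = 0.07899.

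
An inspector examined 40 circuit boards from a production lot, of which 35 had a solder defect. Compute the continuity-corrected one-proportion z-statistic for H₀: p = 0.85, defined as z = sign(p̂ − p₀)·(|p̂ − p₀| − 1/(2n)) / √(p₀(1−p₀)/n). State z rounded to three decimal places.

z = 0.221

With x = 35 successes in n = 40, p̂ = 0.87500. p̂ − p₀ = 0.025000.
Continuity correction 1/(2n) = 1/80 = 0.012500.
Corrected numerator: |0.025000| − 0.012500 = 0.012500.
Under H₀, SE = √(p₀(1−p₀)/n) = √(0.85·0.15/40) = √0.003187500 = 0.056458.
z = (+)0.012500/0.056458 = 0.221.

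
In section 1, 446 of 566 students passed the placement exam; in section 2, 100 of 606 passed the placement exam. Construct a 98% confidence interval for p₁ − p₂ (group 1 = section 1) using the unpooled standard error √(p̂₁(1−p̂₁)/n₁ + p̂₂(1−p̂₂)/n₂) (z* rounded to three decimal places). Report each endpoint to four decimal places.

p̂₁ = 0.78799, p̂₂ = 0.16502, so the observed difference is 0.62297.
SE = √(0.000295166 + 0.000227370) = √0.000522536 = 0.022859.
For 98% confidence, z* = 2.326. Margin of error = 0.05317.
So the interval runs from 0.5698 to 0.6761.

(0.5698, 0.6761)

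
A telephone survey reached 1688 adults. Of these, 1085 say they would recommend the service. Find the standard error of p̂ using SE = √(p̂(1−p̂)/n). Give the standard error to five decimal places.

SE = 0.01166

p̂ = 1085/1688 = 0.64277.
p̂(1−p̂) = 0.64277·0.35723 = 0.229617.
SE = √(0.229617/1688) = √0.000136029 = 0.01166.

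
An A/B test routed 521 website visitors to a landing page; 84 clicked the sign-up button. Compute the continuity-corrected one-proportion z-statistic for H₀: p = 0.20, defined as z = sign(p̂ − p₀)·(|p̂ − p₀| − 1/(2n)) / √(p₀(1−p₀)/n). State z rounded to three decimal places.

Sample proportion p̂ = 84/521 = 0.16123. p̂ − p₀ = -0.038772.
Continuity correction 1/(2n) = 1/1042 = 0.000960.
Corrected numerator: |-0.038772| − 0.000960 = 0.037812.
Null standard error: √(0.20·0.80/521) = √0.000307102 = 0.017524.
z = (−)0.037812/0.017524 = -2.158.

z = -2.158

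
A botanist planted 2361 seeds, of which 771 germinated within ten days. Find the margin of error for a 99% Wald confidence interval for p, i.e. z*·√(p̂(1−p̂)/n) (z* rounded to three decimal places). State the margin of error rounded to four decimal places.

With x = 771 successes in n = 2361, p̂ = 0.32656.
Standard error of p̂: √(0.219917/2361) = √0.000093146 = 0.009651.
z* = 2.576 at the 99% level.
So ME = 0.0249.

ME = 0.0249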